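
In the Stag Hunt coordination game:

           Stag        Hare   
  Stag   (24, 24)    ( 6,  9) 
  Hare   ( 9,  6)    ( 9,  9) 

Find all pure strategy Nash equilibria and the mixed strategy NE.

Pure NE: (Stag, Stag) and (Hare, Hare); Mixed NE: p = 0.1667, q = 0.1667

Work:
Check pure NE:
(Stag, Stag): (24, 24) - no unilateral deviation beneficial
(Hare, Hare): (9, 9) - no unilateral deviation beneficial
Mixed NE: P1 plays Stag with p = 0.1667, P2 plays Stag with q = 0.1667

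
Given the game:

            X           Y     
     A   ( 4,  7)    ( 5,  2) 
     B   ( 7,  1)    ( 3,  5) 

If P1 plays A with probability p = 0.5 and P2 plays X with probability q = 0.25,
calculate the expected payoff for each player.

E[P1] = 4.375, E[P2] = 3.625

Work:
E[P1] = p·q·π₁(A,X) + p·(1-q)·π₁(A,Y) + (1-p)·q·π₁(B,X) + (1-p)·(1-q)·π₁(B,Y)
= 0.5·0.25·4 + 0.5·0.75·5 + 0.5·0.25·7 + 0.5·0.75·3
= 4.375

E[P2] = 3.625 (similar calculation)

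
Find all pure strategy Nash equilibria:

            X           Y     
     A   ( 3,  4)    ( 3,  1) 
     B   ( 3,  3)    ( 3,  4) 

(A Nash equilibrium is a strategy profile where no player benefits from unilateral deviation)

Nash equilibrium: (A, X), (B, Y)

Work:
Best responses:
  P1 vs X: payoffs [3, 3] → best response A/B (payoff 3)
  P1 vs Y: payoffs [3, 3] → best response A/B (payoff 3)
  P2 vs A: payoffs [4, 1] → best response X (payoff 4)
  P2 vs B: payoffs [3, 4] → best response Y (payoff 4)
Mutual best responses: (A,X), (B,Y) → Nash equilibria.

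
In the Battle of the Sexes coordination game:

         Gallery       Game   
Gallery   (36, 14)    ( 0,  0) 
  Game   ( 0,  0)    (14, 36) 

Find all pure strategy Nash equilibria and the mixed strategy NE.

Pure NE: (Gallery, Gallery) and (Game, Game); Mixed NE: p = 0.72, q = 0.28

Work:
Check pure NE:
(Gallery, Gallery): (36, 14) - no unilateral deviation beneficial
(Game, Game): (14, 36) - no unilateral deviation beneficial
Mixed NE: P1 plays Gallery with p = 0.72, P2 plays Gallery with q = 0.28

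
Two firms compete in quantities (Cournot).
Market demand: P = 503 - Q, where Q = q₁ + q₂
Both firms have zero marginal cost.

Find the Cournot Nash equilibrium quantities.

q₁* = q₂* = 167.67; P* = 167.67

Work:
Profit: π_i = P·q_i = (a - q_i - q_j)·q_i
FOC: ∂π_i/∂q_i = a - 2q_i - q_j = 0
Reaction function: q_i = (503 - q_j)/2
Symmetry: q* = 503/3 = 167.67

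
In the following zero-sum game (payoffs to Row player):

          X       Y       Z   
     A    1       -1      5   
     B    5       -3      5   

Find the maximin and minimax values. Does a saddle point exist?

Maximin = -1, Minimax = -1, Saddle: True

Work:
Row minimums: [-1, -3] → maximin = -1
Column maximums: [5, -1, 5] → minimax = -1
Saddle point exists! Game value = -1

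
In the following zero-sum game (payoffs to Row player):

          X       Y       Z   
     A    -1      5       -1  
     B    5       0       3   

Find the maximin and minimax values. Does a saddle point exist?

Maximin = 0, Minimax = 3, Saddle: False

Work:
Row minimums: [-1, 0] → maximin = 0
Column maximums: [5, 5, 3] → minimax = 3
No saddle point (maximin ≠ minimax). Mixed strategy needed.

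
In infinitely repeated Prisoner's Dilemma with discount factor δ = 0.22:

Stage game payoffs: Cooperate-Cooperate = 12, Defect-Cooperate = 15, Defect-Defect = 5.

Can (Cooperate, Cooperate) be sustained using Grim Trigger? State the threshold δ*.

δ* = 0.3; since δ = 0.22 < 0.3, cooperation cannot be sustained

Work:
For Grim Trigger:
Cooperate forever: 12/(1-δ)
Defect then punished: 15 + 5·δ/(1-δ)
Need: 12/(1-δ) ≥ 15 + 5·δ/(1-δ)
Solving: δ ≥ (T-R)/(T-P) = (15-12)/(15-5) = 0.3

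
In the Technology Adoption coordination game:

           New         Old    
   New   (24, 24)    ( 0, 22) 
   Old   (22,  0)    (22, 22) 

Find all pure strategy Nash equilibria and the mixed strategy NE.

Pure NE: (New, New) and (Old, Old); Mixed NE: p = 0.9167, q = 0.9167

Work:
Check pure NE:
(New, New): (24, 24) - no unilateral deviation beneficial
(Old, Old): (22, 22) - no unilateral deviation beneficial
Mixed NE: P1 plays New with p = 0.9167, P2 plays New with q = 0.9167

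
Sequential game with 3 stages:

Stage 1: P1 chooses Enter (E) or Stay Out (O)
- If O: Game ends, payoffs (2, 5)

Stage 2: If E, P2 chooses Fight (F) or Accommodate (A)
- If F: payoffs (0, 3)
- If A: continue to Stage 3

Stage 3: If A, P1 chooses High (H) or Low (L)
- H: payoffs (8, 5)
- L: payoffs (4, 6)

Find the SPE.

SPE: (E, A, H); Outcome (8, 5)

Work:
Stage 3: P1 chooses H (8 vs 4)
Stage 2: P2: F->3, A->5 (anticipating H). Choose A
Stage 1: P1: O->2, E->8 (anticipating A, H). Choose E
SPE path: E -> A -> H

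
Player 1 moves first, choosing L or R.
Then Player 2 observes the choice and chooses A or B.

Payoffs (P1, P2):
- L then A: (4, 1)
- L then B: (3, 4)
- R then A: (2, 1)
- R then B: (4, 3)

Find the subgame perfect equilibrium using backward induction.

P1 plays R, P2 plays B after L and B after R; Payoff (4, 3)

Work:
Backward induction:
After L: P2 chooses B → P1 gets 3
After R: P2 chooses B → P1 gets 4
P1 chooses R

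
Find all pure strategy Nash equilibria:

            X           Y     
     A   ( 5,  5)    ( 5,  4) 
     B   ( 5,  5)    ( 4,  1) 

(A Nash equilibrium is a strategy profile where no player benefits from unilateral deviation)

Nash equilibrium: (A, X), (B, X)

Work:
Best responses:
  P1 vs X: payoffs [5, 5] → best response A/B (payoff 5)
  P1 vs Y: payoffs [5, 4] → best response A (payoff 5)
  P2 vs A: payoffs [5, 4] → best response X (payoff 5)
  P2 vs B: payoffs [5, 1] → best response X (payoff 5)
Mutual best responses: (A,X), (B,X) → Nash equilibria.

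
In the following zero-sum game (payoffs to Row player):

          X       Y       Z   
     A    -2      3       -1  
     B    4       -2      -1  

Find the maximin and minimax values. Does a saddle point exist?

Maximin = -2, Minimax = -1, Saddle: False

Work:
Row minimums: [-2, -2] → maximin = -2
Column maximums: [4, 3, -1] → minimax = -1
No saddle point (maximin ≠ minimax). Mixed strategy needed.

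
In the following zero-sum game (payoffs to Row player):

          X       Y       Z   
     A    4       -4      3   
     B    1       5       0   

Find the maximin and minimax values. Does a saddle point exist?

Maximin = 0, Minimax = 3, Saddle: False

Work:
Row minimums: [-4, 0] → maximin = 0
Column maximums: [4, 5, 3] → minimax = 3
No saddle point (maximin ≠ minimax). Mixed strategy needed.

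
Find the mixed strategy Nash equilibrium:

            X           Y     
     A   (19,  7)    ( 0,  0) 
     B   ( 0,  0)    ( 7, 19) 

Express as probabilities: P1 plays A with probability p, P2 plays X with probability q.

p = 0.7308, q = 0.2692

Work:
Find probabilities that make opponent indifferent:
P2 chooses q to make P1 indifferent between A and B
P1 chooses p to make P2 indifferent between X and Y
Mixed NE: P1 plays (A: 0.7308, B: 0.2692), P2 plays (X: 0.2692, Y: 0.7308)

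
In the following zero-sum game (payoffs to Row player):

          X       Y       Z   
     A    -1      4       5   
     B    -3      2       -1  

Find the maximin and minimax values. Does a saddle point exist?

Maximin = -1, Minimax = -1, Saddle: True

Work:
Row minimums: [-1, -3] → maximin = -1
Column maximums: [-1, 4, 5] → minimax = -1
Saddle point exists! Game value = -1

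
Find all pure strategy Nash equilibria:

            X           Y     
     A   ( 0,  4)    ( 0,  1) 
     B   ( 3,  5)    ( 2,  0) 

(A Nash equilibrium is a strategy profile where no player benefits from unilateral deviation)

Nash equilibrium: (B, X)

Work:
Best responses:
  P1 vs X: payoffs [0, 3] → best response B (payoff 3)
  P1 vs Y: payoffs [0, 2] → best response B (payoff 2)
  P2 vs A: payoffs [4, 1] → best response X (payoff 4)
  P2 vs B: payoffs [5, 0] → best response X (payoff 5)
Mutual best responses: (B,X) → Nash equilibria.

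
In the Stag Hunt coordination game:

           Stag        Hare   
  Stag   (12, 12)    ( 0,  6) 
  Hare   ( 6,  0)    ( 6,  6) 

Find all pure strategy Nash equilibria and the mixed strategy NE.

Pure NE: (Stag, Stag) and (Hare, Hare); Mixed NE: p = 0.5, q = 0.5

Work:
Check pure NE:
(Stag, Stag): (12, 12) - no unilateral deviation beneficial
(Hare, Hare): (6, 6) - no unilateral deviation beneficial
Mixed NE: P1 plays Stag with p = 0.5, P2 plays Stag with q = 0.5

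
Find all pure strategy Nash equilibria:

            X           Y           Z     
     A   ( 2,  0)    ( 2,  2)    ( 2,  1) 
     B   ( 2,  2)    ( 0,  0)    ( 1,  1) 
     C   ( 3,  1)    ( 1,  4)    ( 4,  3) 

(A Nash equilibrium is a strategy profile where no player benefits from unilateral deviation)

Nash equilibrium: (A, Y)

Work:
Best responses:
  P1 vs X: payoffs [2, 2, 3] → best response C (payoff 3)
  P1 vs Y: payoffs [2, 0, 1] → best response A (payoff 2)
  P1 vs Z: payoffs [2, 1, 4] → best response C (payoff 4)
  P2 vs A: payoffs [0, 2, 1] → best response Y (payoff 2)
  P2 vs B: payoffs [2, 0, 1] → best response X (payoff 2)
  P2 vs C: payoffs [1, 4, 3] → best response Y (payoff 4)
Mutual best responses: (A,Y) → Nash equilibria.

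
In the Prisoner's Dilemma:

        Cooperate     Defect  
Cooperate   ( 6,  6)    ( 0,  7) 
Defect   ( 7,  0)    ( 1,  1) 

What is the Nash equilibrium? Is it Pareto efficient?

(Defect, Defect) is NE; not Pareto efficient

Work:
Defect dominates Cooperate for both players:
If P2 cooperates: Defect (7) > Cooperate (6)
If P2 defects: Defect (1) > Cooperate (0)
NE: (Defect, Defect) with payoff (1, 1)
But (Cooperate, Cooperate) = (6, 6) Pareto dominates (1, 1)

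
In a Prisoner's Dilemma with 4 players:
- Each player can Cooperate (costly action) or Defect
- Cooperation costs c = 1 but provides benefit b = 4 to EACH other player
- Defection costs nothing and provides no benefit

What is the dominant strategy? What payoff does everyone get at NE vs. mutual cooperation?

Dominant: Defect; NE payoff = 0; Coop payoff = 11

Work:
Defect dominates (saves cost c = 1, benefit to others is external)
NE: All defect → everyone gets 0
If all cooperate: each receives (3)×4 - 1 = 11
Social dilemma: 11 > 0 but NE gives 0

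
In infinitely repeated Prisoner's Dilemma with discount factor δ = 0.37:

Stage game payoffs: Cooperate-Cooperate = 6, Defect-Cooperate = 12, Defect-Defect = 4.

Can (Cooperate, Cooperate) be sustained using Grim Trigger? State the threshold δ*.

δ* = 0.75; since δ = 0.37 < 0.75, cooperation cannot be sustained

Work:
For Grim Trigger:
Cooperate forever: 6/(1-δ)
Defect then punished: 12 + 4·δ/(1-δ)
Need: 6/(1-δ) ≥ 12 + 4·δ/(1-δ)
Solving: δ ≥ (T-R)/(T-P) = (12-6)/(12-4) = 0.75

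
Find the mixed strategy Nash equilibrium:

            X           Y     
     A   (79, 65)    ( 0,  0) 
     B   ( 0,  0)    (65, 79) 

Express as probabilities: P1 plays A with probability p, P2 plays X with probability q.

p = 0.5486, q = 0.4514

Work:
Find probabilities that make opponent indifferent:
P2 chooses q to make P1 indifferent between A and B
P1 chooses p to make P2 indifferent between X and Y
Mixed NE: P1 plays (A: 0.5486, B: 0.4514), P2 plays (X: 0.4514, Y: 0.5486)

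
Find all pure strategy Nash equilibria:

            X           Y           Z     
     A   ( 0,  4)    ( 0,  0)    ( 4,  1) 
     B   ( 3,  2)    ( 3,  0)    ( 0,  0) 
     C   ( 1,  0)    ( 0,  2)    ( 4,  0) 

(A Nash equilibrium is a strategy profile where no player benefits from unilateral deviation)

Nash equilibrium: (B, X)

Work:
Best responses:
  P1 vs X: payoffs [0, 3, 1] → best response B (payoff 3)
  P1 vs Y: payoffs [0, 3, 0] → best response B (payoff 3)
  P1 vs Z: payoffs [4, 0, 4] → best response A/C (payoff 4)
  P2 vs A: payoffs [4, 0, 1] → best response X (payoff 4)
  P2 vs B: payoffs [2, 0, 0] → best response X (payoff 2)
  P2 vs C: payoffs [0, 2, 0] → best response Y (payoff 2)
Mutual best responses: (B,X) → Nash equilibria.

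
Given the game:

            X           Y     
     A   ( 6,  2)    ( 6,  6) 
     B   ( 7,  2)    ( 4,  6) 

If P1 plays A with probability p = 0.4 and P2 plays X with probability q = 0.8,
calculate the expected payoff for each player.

E[P1] = 6.24, E[P2] = 2.8

Work:
E[P1] = p·q·π₁(A,X) + p·(1-q)·π₁(A,Y) + (1-p)·q·π₁(B,X) + (1-p)·(1-q)·π₁(B,Y)
= 0.4·0.8·6 + 0.4·0.2·6 + 0.6·0.8·7 + 0.6·0.2·4
= 6.24

E[P2] = 2.8 (similar calculation)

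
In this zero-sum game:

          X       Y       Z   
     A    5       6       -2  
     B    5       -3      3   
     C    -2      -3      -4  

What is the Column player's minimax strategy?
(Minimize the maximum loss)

Column should play Z, value = 3

Work:
Column player minimizes Row's maximum payoff:
Column X: max payoff to Row = 5
Column Y: max payoff to Row = 6
Column Z: max payoff to Row = 3
Minimum is 3, achieved by column Z.
Minimax strategy: Z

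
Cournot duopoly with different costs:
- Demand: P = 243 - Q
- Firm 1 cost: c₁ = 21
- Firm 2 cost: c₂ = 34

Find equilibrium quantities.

q₁* = 78.33, q₂* = 65.33

Work:
Reaction: q₁ = (243 - 21 - q₂)/2
Reaction: q₂ = (243 - 34 - q₁)/2
Solve simultaneously:
q₁* = (243 - 2×21 + 34)/3 = 78.33
q₂* = (243 - 2×34 + 21)/3 = 65.33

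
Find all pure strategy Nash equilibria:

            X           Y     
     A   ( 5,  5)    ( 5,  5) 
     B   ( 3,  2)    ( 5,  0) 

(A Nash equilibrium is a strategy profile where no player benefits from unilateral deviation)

Nash equilibrium: (A, X), (A, Y)

Work:
Best responses:
  P1 vs X: payoffs [5, 3] → best response A (payoff 5)
  P1 vs Y: payoffs [5, 5] → best response A/B (payoff 5)
  P2 vs A: payoffs [5, 5] → best response X/Y (payoff 5)
  P2 vs B: payoffs [2, 0] → best response X (payoff 2)
Mutual best responses: (A,X), (A,Y) → Nash equilibria.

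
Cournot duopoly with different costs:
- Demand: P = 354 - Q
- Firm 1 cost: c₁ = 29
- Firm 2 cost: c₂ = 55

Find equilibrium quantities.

q₁* = 117.0, q₂* = 91.0

Work:
Reaction: q₁ = (354 - 29 - q₂)/2
Reaction: q₂ = (354 - 55 - q₁)/2
Solve simultaneously:
q₁* = (354 - 2×29 + 55)/3 = 117.0
q₂* = (354 - 2×55 + 29)/3 = 91.0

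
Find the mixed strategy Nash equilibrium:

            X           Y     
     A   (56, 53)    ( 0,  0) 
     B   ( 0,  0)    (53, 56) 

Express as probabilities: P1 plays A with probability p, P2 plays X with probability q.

p = 0.5138, q = 0.4862

Work:
Find probabilities that make opponent indifferent:
P2 chooses q to make P1 indifferent between A and B
P1 chooses p to make P2 indifferent between X and Y
Mixed NE: P1 plays (A: 0.5138, B: 0.4862), P2 plays (X: 0.4862, Y: 0.5138)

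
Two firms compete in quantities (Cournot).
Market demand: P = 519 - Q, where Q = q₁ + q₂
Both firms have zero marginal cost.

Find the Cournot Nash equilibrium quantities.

q₁* = q₂* = 173.0; P* = 173.0

Work:
Profit: π_i = P·q_i = (a - q_i - q_j)·q_i
FOC: ∂π_i/∂q_i = a - 2q_i - q_j = 0
Reaction function: q_i = (519 - q_j)/2
Symmetry: q* = 519/3 = 173.0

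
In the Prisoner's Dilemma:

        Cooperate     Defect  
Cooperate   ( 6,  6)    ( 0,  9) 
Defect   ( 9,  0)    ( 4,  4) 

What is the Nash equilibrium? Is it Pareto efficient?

(Defect, Defect) is NE; not Pareto efficient

Work:
Defect dominates Cooperate for both players:
If P2 cooperates: Defect (9) > Cooperate (6)
If P2 defects: Defect (4) > Cooperate (0)
NE: (Defect, Defect) with payoff (4, 4)
But (Cooperate, Cooperate) = (6, 6) Pareto dominates (4, 4)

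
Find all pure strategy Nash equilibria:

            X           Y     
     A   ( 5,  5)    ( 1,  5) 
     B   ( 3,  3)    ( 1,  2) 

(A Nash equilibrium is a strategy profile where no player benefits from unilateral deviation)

Nash equilibrium: (A, X), (A, Y)

Work:
Best responses:
  P1 vs X: payoffs [5, 3] → best response A (payoff 5)
  P1 vs Y: payoffs [1, 1] → best response A/B (payoff 1)
  P2 vs A: payoffs [5, 5] → best response X/Y (payoff 5)
  P2 vs B: payoffs [3, 2] → best response X (payoff 3)
Mutual best responses: (A,X), (A,Y) → Nash equilibria.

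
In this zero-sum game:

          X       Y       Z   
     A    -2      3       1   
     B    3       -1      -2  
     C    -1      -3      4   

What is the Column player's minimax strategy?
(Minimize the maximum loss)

Column should play X or Y (all achieve the minimum), value = 3

Work:
Column player minimizes Row's maximum payoff:
Column X: max payoff to Row = 3
Column Y: max payoff to Row = 3
Column Z: max payoff to Row = 4
Minimum is 3, achieved by columns X, Y (tied).
Each of X or Y is a minimax strategy.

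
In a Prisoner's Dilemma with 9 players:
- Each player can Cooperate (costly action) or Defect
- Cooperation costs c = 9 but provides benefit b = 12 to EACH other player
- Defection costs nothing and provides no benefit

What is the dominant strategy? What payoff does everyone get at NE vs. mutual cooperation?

Dominant: Defect; NE payoff = 0; Coop payoff = 87

Work:
Defect dominates (saves cost c = 9, benefit to others is external)
NE: All defect → everyone gets 0
If all cooperate: each receives (8)×12 - 9 = 87
Social dilemma: 87 > 0 but NE gives 0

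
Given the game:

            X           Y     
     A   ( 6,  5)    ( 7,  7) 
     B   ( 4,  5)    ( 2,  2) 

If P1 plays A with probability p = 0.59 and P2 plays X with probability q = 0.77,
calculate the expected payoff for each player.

E[P1] = 5.1271, E[P2] = 4.9885

Work:
E[P1] = p·q·π₁(A,X) + p·(1-q)·π₁(A,Y) + (1-p)·q·π₁(B,X) + (1-p)·(1-q)·π₁(B,Y)
= 0.59·0.77·6 + 0.59·0.23·7 + 0.41·0.77·4 + 0.41·0.23·2
= 5.1271

E[P2] = 4.9885 (similar calculation)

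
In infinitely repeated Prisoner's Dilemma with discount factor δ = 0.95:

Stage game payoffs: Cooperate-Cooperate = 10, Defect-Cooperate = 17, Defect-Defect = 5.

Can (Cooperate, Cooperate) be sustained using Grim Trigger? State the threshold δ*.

δ* = 0.5833; since δ = 0.95 ≥ 0.5833, cooperation can be sustained

Work:
For Grim Trigger:
Cooperate forever: 10/(1-δ)
Defect then punished: 17 + 5·δ/(1-δ)
Need: 10/(1-δ) ≥ 17 + 5·δ/(1-δ)
Solving: δ ≥ (T-R)/(T-P) = (17-10)/(17-5) = 0.5833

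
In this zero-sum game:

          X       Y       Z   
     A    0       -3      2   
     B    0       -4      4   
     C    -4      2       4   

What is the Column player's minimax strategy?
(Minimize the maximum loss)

Column should play X, value = 0

Work:
Column player minimizes Row's maximum payoff:
Column X: max payoff to Row = 0
Column Y: max payoff to Row = 2
Column Z: max payoff to Row = 4
Minimum is 0, achieved by column X.
Minimax strategy: X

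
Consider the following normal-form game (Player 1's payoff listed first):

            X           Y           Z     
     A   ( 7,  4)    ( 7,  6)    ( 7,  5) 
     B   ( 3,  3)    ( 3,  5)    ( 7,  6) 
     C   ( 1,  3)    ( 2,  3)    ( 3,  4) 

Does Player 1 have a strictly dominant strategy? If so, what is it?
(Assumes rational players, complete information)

No strictly dominant strategy exists for Player 1

Work:
A strategy strictly dominates another if it gives a strictly higher payoff against every opponent action. Compare each pair of P1's strategies column-by-column:
  A vs B: [7 vs 3, 7 vs 3, 7 vs 7] → A does not strictly dominate B (column Z: 7 ≤ 7)
  A vs C: [7 vs 1, 7 vs 2, 7 vs 3] → A strictly dominates C
  B vs A: [3 vs 7, 3 vs 7, 7 vs 7] → B does not strictly dominate A (column X: 3 ≤ 7)
  B vs C: [3 vs 1, 3 vs 2, 7 vs 3] → B strictly dominates C
  C vs A: [1 vs 7, 2 vs 7, 3 vs 7] → C does not strictly dominate A (column X: 1 ≤ 7)
  C vs B: [1 vs 3, 2 vs 3, 3 vs 7] → C does not strictly dominate B (column X: 1 ≤ 3)
No single strategy strictly dominates all others → no strictly dominant strategy.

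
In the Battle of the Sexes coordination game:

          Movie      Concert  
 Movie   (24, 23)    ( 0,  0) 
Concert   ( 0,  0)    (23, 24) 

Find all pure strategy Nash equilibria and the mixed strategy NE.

Pure NE: (Movie, Movie) and (Concert, Concert); Mixed NE: p = 0.5106, q = 0.4894

Work:
Check pure NE:
(Movie, Movie): (24, 23) - no unilateral deviation beneficial
(Concert, Concert): (23, 24) - no unilateral deviation beneficial
Mixed NE: P1 plays Movie with p = 0.5106, P2 plays Movie with q = 0.4894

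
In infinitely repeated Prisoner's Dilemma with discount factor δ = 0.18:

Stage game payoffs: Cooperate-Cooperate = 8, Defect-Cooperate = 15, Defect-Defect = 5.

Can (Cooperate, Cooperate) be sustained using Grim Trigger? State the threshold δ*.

δ* = 0.7; since δ = 0.18 < 0.7, cooperation cannot be sustained

Work:
For Grim Trigger:
Cooperate forever: 8/(1-δ)
Defect then punished: 15 + 5·δ/(1-δ)
Need: 8/(1-δ) ≥ 15 + 5·δ/(1-δ)
Solving: δ ≥ (T-R)/(T-P) = (15-8)/(15-5) = 0.7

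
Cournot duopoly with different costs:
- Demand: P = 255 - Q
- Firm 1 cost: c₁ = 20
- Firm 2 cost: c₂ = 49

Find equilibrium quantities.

q₁* = 88.0, q₂* = 59.0

Work:
Reaction: q₁ = (255 - 20 - q₂)/2
Reaction: q₂ = (255 - 49 - q₁)/2
Solve simultaneously:
q₁* = (255 - 2×20 + 49)/3 = 88.0
q₂* = (255 - 2×49 + 20)/3 = 59.0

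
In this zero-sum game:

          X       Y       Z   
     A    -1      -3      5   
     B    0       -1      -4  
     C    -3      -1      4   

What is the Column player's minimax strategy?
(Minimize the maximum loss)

Column should play Y, value = -1

Work:
Column player minimizes Row's maximum payoff:
Column X: max payoff to Row = 0
Column Y: max payoff to Row = -1
Column Z: max payoff to Row = 5
Minimum is -1, achieved by column Y.
Minimax strategy: Y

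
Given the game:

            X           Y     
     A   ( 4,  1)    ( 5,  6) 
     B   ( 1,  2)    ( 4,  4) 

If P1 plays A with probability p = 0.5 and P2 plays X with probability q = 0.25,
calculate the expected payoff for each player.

E[P1] = 4.0, E[P2] = 4.125

Work:
E[P1] = p·q·π₁(A,X) + p·(1-q)·π₁(A,Y) + (1-p)·q·π₁(B,X) + (1-p)·(1-q)·π₁(B,Y)
= 0.5·0.25·4 + 0.5·0.75·5 + 0.5·0.25·1 + 0.5·0.75·4
= 4.0

E[P2] = 4.125 (similar calculation)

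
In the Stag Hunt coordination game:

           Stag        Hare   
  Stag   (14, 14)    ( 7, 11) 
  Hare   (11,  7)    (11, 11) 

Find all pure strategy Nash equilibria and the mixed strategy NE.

Pure NE: (Stag, Stag) and (Hare, Hare); Mixed NE: p = 0.5714, q = 0.5714

Work:
Check pure NE:
(Stag, Stag): (14, 14) - no unilateral deviation beneficial
(Hare, Hare): (11, 11) - no unilateral deviation beneficial
Mixed NE: P1 plays Stag with p = 0.5714, P2 plays Stag with q = 0.5714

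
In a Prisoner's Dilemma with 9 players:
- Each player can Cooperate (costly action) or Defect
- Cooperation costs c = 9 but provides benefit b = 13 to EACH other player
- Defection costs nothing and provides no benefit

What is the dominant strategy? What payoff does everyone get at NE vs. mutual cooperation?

Dominant: Defect; NE payoff = 0; Coop payoff = 95

Work:
Defect dominates (saves cost c = 9, benefit to others is external)
NE: All defect → everyone gets 0
If all cooperate: each receives (8)×13 - 9 = 95
Social dilemma: 95 > 0 but NE gives 0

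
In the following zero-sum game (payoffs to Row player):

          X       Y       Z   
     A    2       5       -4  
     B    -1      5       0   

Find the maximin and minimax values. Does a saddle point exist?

Maximin = -1, Minimax = 0, Saddle: False

Work:
Row minimums: [-4, -1] → maximin = -1
Column maximums: [2, 5, 0] → minimax = 0
No saddle point (maximin ≠ minimax). Mixed strategy needed.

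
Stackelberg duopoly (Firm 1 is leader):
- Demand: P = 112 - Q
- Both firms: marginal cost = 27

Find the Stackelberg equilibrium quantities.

q₁* (leader) = 42.5, q₂* (follower) = 21.25

Work:
Follower's reaction: q₂ = (a - c - q₁)/2
Leader substitutes: π₁ = q₁·(a - q₁ - (a-c-q₁)/2 - c)
FOC: q₁* = (112 - 27)/2 = 42.50
Then: q₂* = (112 - 27 - 42.5)/2 = 21.25
Leader has first-mover advantage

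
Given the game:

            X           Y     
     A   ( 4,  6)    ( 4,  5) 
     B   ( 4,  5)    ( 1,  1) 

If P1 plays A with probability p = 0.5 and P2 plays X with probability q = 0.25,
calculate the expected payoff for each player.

E[P1] = 2.875, E[P2] = 3.625

Work:
E[P1] = p·q·π₁(A,X) + p·(1-q)·π₁(A,Y) + (1-p)·q·π₁(B,X) + (1-p)·(1-q)·π₁(B,Y)
= 0.5·0.25·4 + 0.5·0.75·4 + 0.5·0.25·4 + 0.5·0.75·1
= 2.875

E[P2] = 3.625 (similar calculation)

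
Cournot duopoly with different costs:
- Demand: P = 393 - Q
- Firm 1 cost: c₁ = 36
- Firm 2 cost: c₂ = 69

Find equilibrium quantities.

q₁* = 130.0, q₂* = 97.0

Work:
Reaction: q₁ = (393 - 36 - q₂)/2
Reaction: q₂ = (393 - 69 - q₁)/2
Solve simultaneously:
q₁* = (393 - 2×36 + 69)/3 = 130.0
q₂* = (393 - 2×69 + 36)/3 = 97.0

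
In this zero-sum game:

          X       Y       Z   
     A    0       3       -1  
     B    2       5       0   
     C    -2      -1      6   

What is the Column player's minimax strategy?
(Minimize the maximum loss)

Column should play X, value = 2

Work:
Column player minimizes Row's maximum payoff:
Column X: max payoff to Row = 2
Column Y: max payoff to Row = 5
Column Z: max payoff to Row = 6
Minimum is 2, achieved by column X.
Minimax strategy: X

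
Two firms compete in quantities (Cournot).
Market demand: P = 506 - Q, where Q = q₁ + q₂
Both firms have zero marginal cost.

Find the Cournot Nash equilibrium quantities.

q₁* = q₂* = 168.67; P* = 168.67

Work:
Profit: π_i = P·q_i = (a - q_i - q_j)·q_i
FOC: ∂π_i/∂q_i = a - 2q_i - q_j = 0
Reaction function: q_i = (506 - q_j)/2
Symmetry: q* = 506/3 = 168.67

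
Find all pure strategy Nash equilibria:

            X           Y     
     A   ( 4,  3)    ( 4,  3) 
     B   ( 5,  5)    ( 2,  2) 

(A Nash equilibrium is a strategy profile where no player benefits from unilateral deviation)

Nash equilibrium: (A, Y), (B, X)

Work:
Best responses:
  P1 vs X: payoffs [4, 5] → best response B (payoff 5)
  P1 vs Y: payoffs [4, 2] → best response A (payoff 4)
  P2 vs A: payoffs [3, 3] → best response X/Y (payoff 3)
  P2 vs B: payoffs [5, 2] → best response X (payoff 5)
Mutual best responses: (A,Y), (B,X) → Nash equilibria.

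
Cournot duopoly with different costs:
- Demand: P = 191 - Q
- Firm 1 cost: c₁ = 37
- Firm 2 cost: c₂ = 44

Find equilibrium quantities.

q₁* = 53.67, q₂* = 46.67

Work:
Reaction: q₁ = (191 - 37 - q₂)/2
Reaction: q₂ = (191 - 44 - q₁)/2
Solve simultaneously:
q₁* = (191 - 2×37 + 44)/3 = 53.67
q₂* = (191 - 2×44 + 37)/3 = 46.67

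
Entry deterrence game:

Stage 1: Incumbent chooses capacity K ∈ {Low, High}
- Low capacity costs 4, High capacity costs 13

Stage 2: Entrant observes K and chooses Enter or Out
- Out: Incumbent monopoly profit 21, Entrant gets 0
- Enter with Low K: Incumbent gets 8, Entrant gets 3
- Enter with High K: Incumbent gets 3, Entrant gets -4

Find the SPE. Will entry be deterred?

SPE: (High, Enter|Low, Out|High); Entry deterred. Incumbent net profit = 8

Work:
After Low K: Entrant enters (3 > 0)
After High K: Entrant stays out (-4 < 0)
Incumbent: Low → 8−4=4, High → 21−13=8
Incumbent chooses High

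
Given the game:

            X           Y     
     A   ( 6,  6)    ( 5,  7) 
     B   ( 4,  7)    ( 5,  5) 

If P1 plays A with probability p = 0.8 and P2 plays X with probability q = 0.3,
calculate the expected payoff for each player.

E[P1] = 5.18, E[P2] = 6.48

Work:
E[P1] = p·q·π₁(A,X) + p·(1-q)·π₁(A,Y) + (1-p)·q·π₁(B,X) + (1-p)·(1-q)·π₁(B,Y)
= 0.8·0.3·6 + 0.8·0.7·5 + 0.2·0.3·4 + 0.2·0.7·5
= 5.18

E[P2] = 6.48 (similar calculation)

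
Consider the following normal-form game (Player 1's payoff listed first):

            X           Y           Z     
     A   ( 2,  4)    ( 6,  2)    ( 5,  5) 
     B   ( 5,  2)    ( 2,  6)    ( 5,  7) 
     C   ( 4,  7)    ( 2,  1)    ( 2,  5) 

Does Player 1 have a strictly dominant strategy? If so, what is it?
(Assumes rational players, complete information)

No strictly dominant strategy exists for Player 1

Work:
A strategy strictly dominates another if it gives a strictly higher payoff against every opponent action. Compare each pair of P1's strategies column-by-column:
  A vs B: [2 vs 5, 6 vs 2, 5 vs 5] → A does not strictly dominate B (column X: 2 ≤ 5)
  A vs C: [2 vs 4, 6 vs 2, 5 vs 2] → A does not strictly dominate C (column X: 2 ≤ 4)
  B vs A: [5 vs 2, 2 vs 6, 5 vs 5] → B does not strictly dominate A (column Y: 2 ≤ 6)
  B vs C: [5 vs 4, 2 vs 2, 5 vs 2] → B does not strictly dominate C (column Y: 2 ≤ 2)
  C vs A: [4 vs 2, 2 vs 6, 2 vs 5] → C does not strictly dominate A (column Y: 2 ≤ 6)
  C vs B: [4 vs 5, 2 vs 2, 2 vs 5] → C does not strictly dominate B (column X: 4 ≤ 5)
No single strategy strictly dominates all others → no strictly dominant strategy.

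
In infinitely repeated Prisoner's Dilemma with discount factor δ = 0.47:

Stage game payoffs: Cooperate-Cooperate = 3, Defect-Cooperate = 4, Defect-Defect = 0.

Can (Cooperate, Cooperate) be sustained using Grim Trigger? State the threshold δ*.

δ* = 0.25; since δ = 0.47 ≥ 0.25, cooperation can be sustained

Work:
For Grim Trigger:
Cooperate forever: 3/(1-δ)
Defect then punished: 4 + 0·δ/(1-δ)
Need: 3/(1-δ) ≥ 4 + 0·δ/(1-δ)
Solving: δ ≥ (T-R)/(T-P) = (4-3)/(4-0) = 0.25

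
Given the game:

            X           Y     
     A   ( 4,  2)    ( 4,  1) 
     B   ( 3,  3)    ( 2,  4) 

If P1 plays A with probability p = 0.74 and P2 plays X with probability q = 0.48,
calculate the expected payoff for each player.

E[P1] = 3.6048, E[P2] = 2.0104

Work:
E[P1] = p·q·π₁(A,X) + p·(1-q)·π₁(A,Y) + (1-p)·q·π₁(B,X) + (1-p)·(1-q)·π₁(B,Y)
= 0.74·0.48·4 + 0.74·0.52·4 + 0.26·0.48·3 + 0.26·0.52·2
= 3.6048

E[P2] = 2.0104 (similar calculation)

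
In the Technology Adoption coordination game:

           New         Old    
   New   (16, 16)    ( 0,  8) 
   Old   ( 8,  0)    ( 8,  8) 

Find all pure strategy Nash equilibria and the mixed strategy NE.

Pure NE: (New, New) and (Old, Old); Mixed NE: p = 0.5, q = 0.5

Work:
Check pure NE:
(New, New): (16, 16) - no unilateral deviation beneficial
(Old, Old): (8, 8) - no unilateral deviation beneficial
Mixed NE: P1 plays New with p = 0.5, P2 plays New with q = 0.5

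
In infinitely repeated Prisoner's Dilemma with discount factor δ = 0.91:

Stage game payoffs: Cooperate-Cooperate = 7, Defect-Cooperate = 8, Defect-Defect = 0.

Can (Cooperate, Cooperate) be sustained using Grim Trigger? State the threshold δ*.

δ* = 0.125; since δ = 0.91 ≥ 0.125, cooperation can be sustained

Work:
For Grim Trigger:
Cooperate forever: 7/(1-δ)
Defect then punished: 8 + 0·δ/(1-δ)
Need: 7/(1-δ) ≥ 8 + 0·δ/(1-δ)
Solving: δ ≥ (T-R)/(T-P) = (8-7)/(8-0) = 0.125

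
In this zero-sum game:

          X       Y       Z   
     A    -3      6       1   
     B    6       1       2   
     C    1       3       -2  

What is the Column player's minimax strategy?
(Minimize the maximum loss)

Column should play Z, value = 2

Work:
Column player minimizes Row's maximum payoff:
Column X: max payoff to Row = 6
Column Y: max payoff to Row = 6
Column Z: max payoff to Row = 2
Minimum is 2, achieved by column Z.
Minimax strategy: Z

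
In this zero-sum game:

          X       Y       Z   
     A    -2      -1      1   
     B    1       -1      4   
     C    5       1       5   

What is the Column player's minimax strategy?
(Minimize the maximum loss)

Column should play Y, value = 1

Work:
Column player minimizes Row's maximum payoff:
Column X: max payoff to Row = 5
Column Y: max payoff to Row = 1
Column Z: max payoff to Row = 5
Minimum is 1, achieved by column Y.
Minimax strategy: Y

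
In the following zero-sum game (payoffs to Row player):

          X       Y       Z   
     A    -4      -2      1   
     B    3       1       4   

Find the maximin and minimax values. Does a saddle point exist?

Maximin = 1, Minimax = 1, Saddle: True

Work:
Row minimums: [-4, 1] → maximin = 1
Column maximums: [3, 1, 4] → minimax = 1
Saddle point exists! Game value = 1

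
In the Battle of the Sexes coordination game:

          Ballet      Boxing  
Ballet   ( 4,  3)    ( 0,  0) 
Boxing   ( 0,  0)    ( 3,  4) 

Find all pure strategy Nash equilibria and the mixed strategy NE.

Pure NE: (Ballet, Ballet) and (Boxing, Boxing); Mixed NE: p = 0.5714, q = 0.4286

Work:
Check pure NE:
(Ballet, Ballet): (4, 3) - no unilateral deviation beneficial
(Boxing, Boxing): (3, 4) - no unilateral deviation beneficial
Mixed NE: P1 plays Ballet with p = 0.5714, P2 plays Ballet with q = 0.4286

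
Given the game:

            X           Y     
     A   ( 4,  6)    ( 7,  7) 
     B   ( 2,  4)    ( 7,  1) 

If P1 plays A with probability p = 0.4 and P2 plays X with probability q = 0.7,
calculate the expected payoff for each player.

E[P1] = 4.06, E[P2] = 4.38

Work:
E[P1] = p·q·π₁(A,X) + p·(1-q)·π₁(A,Y) + (1-p)·q·π₁(B,X) + (1-p)·(1-q)·π₁(B,Y)
= 0.4·0.7·4 + 0.4·0.3·7 + 0.6·0.7·2 + 0.6·0.3·7
= 4.06

E[P2] = 4.38 (similar calculation)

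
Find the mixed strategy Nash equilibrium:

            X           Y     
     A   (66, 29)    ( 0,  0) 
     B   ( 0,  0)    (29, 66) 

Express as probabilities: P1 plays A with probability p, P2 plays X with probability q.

p = 0.6947, q = 0.3053

Work:
Find probabilities that make opponent indifferent:
P2 chooses q to make P1 indifferent between A and B
P1 chooses p to make P2 indifferent between X and Y
Mixed NE: P1 plays (A: 0.6947, B: 0.3053), P2 plays (X: 0.3053, Y: 0.6947)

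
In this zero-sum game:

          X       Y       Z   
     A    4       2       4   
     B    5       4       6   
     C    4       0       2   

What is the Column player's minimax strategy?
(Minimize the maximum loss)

Column should play Y, value = 4

Work:
Column player minimizes Row's maximum payoff:
Column X: max payoff to Row = 5
Column Y: max payoff to Row = 4
Column Z: max payoff to Row = 6
Minimum is 4, achieved by column Y.
Minimax strategy: Y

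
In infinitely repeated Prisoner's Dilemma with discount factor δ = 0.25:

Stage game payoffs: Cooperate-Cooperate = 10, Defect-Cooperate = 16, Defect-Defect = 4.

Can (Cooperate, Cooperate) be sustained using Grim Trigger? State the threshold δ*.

δ* = 0.5; since δ = 0.25 < 0.5, cooperation cannot be sustained

Work:
For Grim Trigger:
Cooperate forever: 10/(1-δ)
Defect then punished: 16 + 4·δ/(1-δ)
Need: 10/(1-δ) ≥ 16 + 4·δ/(1-δ)
Solving: δ ≥ (T-R)/(T-P) = (16-10)/(16-4) = 0.5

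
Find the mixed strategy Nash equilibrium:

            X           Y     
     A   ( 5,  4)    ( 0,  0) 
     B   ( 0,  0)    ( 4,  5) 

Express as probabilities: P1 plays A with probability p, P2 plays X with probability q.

p = 0.5556, q = 0.4444

Work:
Find probabilities that make opponent indifferent:
P2 chooses q to make P1 indifferent between A and B
P1 chooses p to make P2 indifferent between X and Y
Mixed NE: P1 plays (A: 0.5556, B: 0.4444), P2 plays (X: 0.4444, Y: 0.5556)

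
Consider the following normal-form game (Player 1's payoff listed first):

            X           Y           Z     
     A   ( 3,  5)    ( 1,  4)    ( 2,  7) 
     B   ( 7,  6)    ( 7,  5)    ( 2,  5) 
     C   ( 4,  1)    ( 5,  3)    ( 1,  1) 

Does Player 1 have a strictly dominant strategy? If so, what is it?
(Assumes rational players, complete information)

No strictly dominant strategy exists for Player 1

Work:
A strategy strictly dominates another if it gives a strictly higher payoff against every opponent action. Compare each pair of P1's strategies column-by-column:
  A vs B: [3 vs 7, 1 vs 7, 2 vs 2] → A does not strictly dominate B (column X: 3 ≤ 7)
  A vs C: [3 vs 4, 1 vs 5, 2 vs 1] → A does not strictly dominate C (column X: 3 ≤ 4)
  B vs A: [7 vs 3, 7 vs 1, 2 vs 2] → B does not strictly dominate A (column Z: 2 ≤ 2)
  B vs C: [7 vs 4, 7 vs 5, 2 vs 1] → B strictly dominates C
  C vs A: [4 vs 3, 5 vs 1, 1 vs 2] → C does not strictly dominate A (column Z: 1 ≤ 2)
  C vs B: [4 vs 7, 5 vs 7, 1 vs 2] → C does not strictly dominate B (column X: 4 ≤ 7)
No single strategy strictly dominates all others → no strictly dominant strategy.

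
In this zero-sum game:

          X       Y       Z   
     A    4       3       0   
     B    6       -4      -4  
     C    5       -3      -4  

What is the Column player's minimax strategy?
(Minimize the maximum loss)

Column should play Z, value = 0

Work:
Column player minimizes Row's maximum payoff:
Column X: max payoff to Row = 6
Column Y: max payoff to Row = 3
Column Z: max payoff to Row = 0
Minimum is 0, achieved by column Z.
Minimax strategy: Z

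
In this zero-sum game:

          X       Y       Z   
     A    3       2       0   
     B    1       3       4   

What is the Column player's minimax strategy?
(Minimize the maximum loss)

Column should play X or Y (all achieve the minimum), value = 3

Work:
Column player minimizes Row's maximum payoff:
Column X: max payoff to Row = 3
Column Y: max payoff to Row = 3
Column Z: max payoff to Row = 4
Minimum is 3, achieved by columns X, Y (tied).
Each of X or Y is a minimax strategy.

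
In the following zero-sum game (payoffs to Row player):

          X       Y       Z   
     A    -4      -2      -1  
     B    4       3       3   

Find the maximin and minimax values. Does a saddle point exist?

Maximin = 3, Minimax = 3, Saddle: True

Work:
Row minimums: [-4, 3] → maximin = 3
Column maximums: [4, 3, 3] → minimax = 3
Saddle point exists! Game value = 3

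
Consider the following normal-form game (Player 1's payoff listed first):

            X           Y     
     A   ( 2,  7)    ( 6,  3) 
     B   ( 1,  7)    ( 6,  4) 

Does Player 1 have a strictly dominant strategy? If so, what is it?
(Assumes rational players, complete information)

No strictly dominant strategy exists for Player 1

Work:
A strategy strictly dominates another if it gives a strictly higher payoff against every opponent action. Compare each pair of P1's strategies column-by-column:
  A vs B: [2 vs 1, 6 vs 6] → A does not strictly dominate B (column Y: 6 ≤ 6)
  B vs A: [1 vs 2, 6 vs 6] → B does not strictly dominate A (column X: 1 ≤ 2)
No single strategy strictly dominates all others → no strictly dominant strategy.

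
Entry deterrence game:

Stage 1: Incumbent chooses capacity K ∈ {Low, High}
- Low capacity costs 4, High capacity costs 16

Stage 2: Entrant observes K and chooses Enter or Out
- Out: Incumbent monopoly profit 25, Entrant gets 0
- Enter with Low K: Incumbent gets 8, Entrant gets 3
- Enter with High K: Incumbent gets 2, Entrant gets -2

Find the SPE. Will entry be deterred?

SPE: (High, Enter|Low, Out|High); Entry deterred. Incumbent net profit = 9

Work:
After Low K: Entrant enters (3 > 0)
After High K: Entrant stays out (-2 < 0)
Incumbent: Low → 8−4=4, High → 25−16=9
Incumbent chooses High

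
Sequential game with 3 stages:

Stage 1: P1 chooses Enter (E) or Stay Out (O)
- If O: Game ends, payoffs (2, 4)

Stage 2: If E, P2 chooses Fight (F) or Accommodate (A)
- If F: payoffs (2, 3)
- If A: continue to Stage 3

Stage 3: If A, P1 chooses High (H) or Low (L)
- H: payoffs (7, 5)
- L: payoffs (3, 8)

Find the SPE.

SPE: (E, A, H); Outcome (7, 5)

Work:
Stage 3: P1 chooses H (7 vs 3)
Stage 2: P2: F->3, A->5 (anticipating H). Choose A
Stage 1: P1: O->2, E->7 (anticipating A, H). Choose E
SPE path: E -> A -> H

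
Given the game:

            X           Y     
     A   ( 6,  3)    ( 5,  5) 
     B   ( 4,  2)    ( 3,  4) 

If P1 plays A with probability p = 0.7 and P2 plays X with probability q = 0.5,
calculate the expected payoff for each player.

E[P1] = 4.9, E[P2] = 3.7

Work:
E[P1] = p·q·π₁(A,X) + p·(1-q)·π₁(A,Y) + (1-p)·q·π₁(B,X) + (1-p)·(1-q)·π₁(B,Y)
= 0.7·0.5·6 + 0.7·0.5·5 + 0.3·0.5·4 + 0.3·0.5·3
= 4.9

E[P2] = 3.7 (similar calculation)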